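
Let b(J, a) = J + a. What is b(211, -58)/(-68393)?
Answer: -153/68393 ≈ -0.0022371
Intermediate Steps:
b(211, -58)/(-68393) = (211 - 58)/(-68393) = 153*(-1/68393) = -153/68393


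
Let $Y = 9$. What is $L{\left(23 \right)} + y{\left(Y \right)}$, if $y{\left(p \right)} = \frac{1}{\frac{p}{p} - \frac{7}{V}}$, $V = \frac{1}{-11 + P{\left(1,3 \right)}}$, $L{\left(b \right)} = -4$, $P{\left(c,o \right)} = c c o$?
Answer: $- \frac{227}{57} \approx -3.9825$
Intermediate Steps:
$P{\left(c,o \right)} = o c^{2}$ ($P{\left(c,o \right)} = c^{2} o = o c^{2}$)
$V = - \frac{1}{8}$ ($V = \frac{1}{-11 + 3 \cdot 1^{2}} = \frac{1}{-11 + 3 \cdot 1} = \frac{1}{-11 + 3} = \frac{1}{-8} = - \frac{1}{8} \approx -0.125$)
$y{\left(p \right)} = \frac{1}{57}$ ($y{\left(p \right)} = \frac{1}{\frac{p}{p} - \frac{7}{- \frac{1}{8}}} = \frac{1}{1 - -56} = \frac{1}{1 + 56} = \frac{1}{57}$)
$L{\left(23 \right)} + y{\left(Y \right)} = -4 + \frac{1}{57} = - \frac{227}{57}$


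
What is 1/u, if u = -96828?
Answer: -1/96828 ≈ -1.0328e-5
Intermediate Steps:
1/u = 1/(-96828) = -1/96828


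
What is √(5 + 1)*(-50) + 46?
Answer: 46 - 50*√6 ≈ -76.474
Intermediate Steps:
√(5 + 1)*(-50) + 46 = √6*(-50) + 46 = -50*√6 + 46 = 46 - 50*√6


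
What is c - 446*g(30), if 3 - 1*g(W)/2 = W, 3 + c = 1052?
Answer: 25133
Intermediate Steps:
c = 1049 (c = -3 + 1052 = 1049)
g(W) = 6 - 2*W
c - 446*g(30) = 1049 - 446*(6 - 2*30) = 1049 - 446*(6 - 60) = 1049 - 446*(-54) = 1049 + 24084 = 25133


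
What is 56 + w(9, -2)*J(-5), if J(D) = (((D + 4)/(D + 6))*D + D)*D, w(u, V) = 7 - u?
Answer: 56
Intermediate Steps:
J(D) = D*(D + D*(4 + D)/(6 + D)) (J(D) = (((4 + D)/(6 + D))*D + D)*D = (D*(4 + D)/(6 + D) + D)*D = (D + D*(4 + D)/(6 + D))*D = D*(D + D*(4 + D)/(6 + D)))
56 + w(9, -2)*J(-5) = 56 + (7 - 1*9)*(2*(-5)²*(5 - 5)/(6 - 5)) = 56 + (7 - 9)*(2*25*0/1) = 56 - 4*25*0 = 56 - 2*0 = 56 + 0 = 56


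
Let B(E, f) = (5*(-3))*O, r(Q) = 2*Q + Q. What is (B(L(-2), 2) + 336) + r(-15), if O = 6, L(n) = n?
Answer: 201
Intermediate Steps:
r(Q) = 3*Q
B(E, f) = -90 (B(E, f) = (5*(-3))*6 = -15*6 = -90)
(B(L(-2), 2) + 336) + r(-15) = (-90 + 336) + 3*(-15) = 246 - 45 = 201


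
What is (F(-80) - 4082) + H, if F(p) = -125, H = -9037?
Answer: -13244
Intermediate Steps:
(F(-80) - 4082) + H = (-125 - 4082) - 9037 = -4207 - 9037 = -13244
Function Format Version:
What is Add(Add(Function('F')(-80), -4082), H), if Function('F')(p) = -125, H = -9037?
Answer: -13244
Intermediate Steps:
Add(Add(Function('F')(-80), -4082), H) = Add(Add(-125, -4082), -9037) = Add(-4207, -9037) = -13244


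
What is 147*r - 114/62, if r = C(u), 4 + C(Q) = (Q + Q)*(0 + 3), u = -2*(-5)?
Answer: 255135/31 ≈ 8230.2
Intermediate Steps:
u = 10
C(Q) = -4 + 6*Q (C(Q) = -4 + (Q + Q)*(0 + 3) = -4 + (2*Q)*3 = -4 + 6*Q)
r = 56 (r = -4 + 6*10 = -4 + 60 = 56)
147*r - 114/62 = 147*56 - 114/62 = 8232 - 114*1/62 = 8232 - 57/31 = 255135/31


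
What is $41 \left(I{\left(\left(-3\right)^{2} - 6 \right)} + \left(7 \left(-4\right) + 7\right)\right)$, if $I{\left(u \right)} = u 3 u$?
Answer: $246$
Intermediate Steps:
$I{\left(u \right)} = 3 u^{2}$ ($I{\left(u \right)} = 3 u u = 3 u^{2}$)
$41 \left(I{\left(\left(-3\right)^{2} - 6 \right)} + \left(7 \left(-4\right) + 7\right)\right) = 41 \left(3 \left(\left(-3\right)^{2} - 6\right)^{2} + \left(7 \left(-4\right) + 7\right)\right) = 41 \left(3 \left(9 - 6\right)^{2} + \left(-28 + 7\right)\right) = 41 \left(3 \cdot 3^{2} - 21\right) = 41 \left(3 \cdot 9 - 21\right) = 41 \left(27 - 21\right) = 41 \cdot 6 = 246$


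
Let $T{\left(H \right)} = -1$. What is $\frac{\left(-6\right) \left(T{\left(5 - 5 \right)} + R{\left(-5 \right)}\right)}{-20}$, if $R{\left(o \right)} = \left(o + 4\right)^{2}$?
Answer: $0$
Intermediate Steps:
$R{\left(o \right)} = \left(4 + o\right)^{2}$
$\frac{\left(-6\right) \left(T{\left(5 - 5 \right)} + R{\left(-5 \right)}\right)}{-20} = \frac{\left(-6\right) \left(-1 + \left(4 - 5\right)^{2}\right)}{-20} = - \frac{\left(-6\right) \left(-1 + \left(-1\right)^{2}\right)}{20} = - \frac{\left(-6\right) \left(-1 + 1\right)}{20} = - \frac{\left(-6\right) 0}{20} = \left(- \frac{1}{20}\right) 0 = 0$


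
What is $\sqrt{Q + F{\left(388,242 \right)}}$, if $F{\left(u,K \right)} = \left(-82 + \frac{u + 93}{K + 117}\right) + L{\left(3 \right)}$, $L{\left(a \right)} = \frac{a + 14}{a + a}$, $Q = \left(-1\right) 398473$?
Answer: $\frac{7 i \sqrt{37738013226}}{2154} \approx 631.31 i$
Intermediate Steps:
$Q = -398473$
$L{\left(a \right)} = \frac{14 + a}{2 a}$
$F{\left(u,K \right)} = - \frac{475}{6} + \frac{93 + u}{117 + K}$ ($F{\left(u,K \right)} = \left(-82 + \frac{u + 93}{K + 117}\right) + \frac{14 + 3}{2 \cdot 3} = \left(-82 + \frac{93 + u}{117 + K}\right) + \frac{1}{2} \cdot \frac{1}{3} \cdot 17 = \left(-82 + \frac{93 + u}{117 + K}\right) + \frac{17}{6} = - \frac{475}{6} + \frac{93 + u}{117 + K}$)
$\sqrt{Q + F{\left(388,242 \right)}} = \sqrt{-398473 + \frac{-55017 - 114950 + 6 \cdot 388}{6 \left(117 + 242\right)}} = \sqrt{-398473 + \frac{-55017 - 114950 + 2328}{6 \cdot 359}} = \sqrt{-398473 + \frac{1}{6} \cdot \frac{1}{359} \left(-167639\right)} = \sqrt{-398473 - \frac{167639}{2154}} = \sqrt{- \frac{858478481}{2154}} = \frac{7 i \sqrt{37738013226}}{2154}$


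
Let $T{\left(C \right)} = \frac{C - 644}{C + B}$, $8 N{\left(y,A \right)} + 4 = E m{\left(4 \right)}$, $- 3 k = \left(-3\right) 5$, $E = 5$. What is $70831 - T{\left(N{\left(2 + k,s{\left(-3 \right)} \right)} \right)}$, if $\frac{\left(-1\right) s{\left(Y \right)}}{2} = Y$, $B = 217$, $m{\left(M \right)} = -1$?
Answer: $\frac{122330298}{1727} \approx 70834.0$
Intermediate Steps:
$k = 5$ ($k = - \frac{\left(-3\right) 5}{3} = \left(- \frac{1}{3}\right) \left(-15\right) = 5$)
$s{\left(Y \right)} = - 2 Y$
$N{\left(y,A \right)} = - \frac{9}{8}$ ($N{\left(y,A \right)} = - \frac{1}{2} + \frac{5 \left(-1\right)}{8} = - \frac{1}{2} + \frac{1}{8} \left(-5\right) = - \frac{1}{2} - \frac{5}{8} = - \frac{9}{8}$)
$T{\left(C \right)} = \frac{-644 + C}{217 + C}$ ($T{\left(C \right)} = \frac{C - 644}{C + 217} = \frac{-644 + C}{217 + C}$)
$70831 - T{\left(N{\left(2 + k,s{\left(-3 \right)} \right)} \right)} = 70831 - \frac{-644 - \frac{9}{8}}{217 - \frac{9}{8}} = 70831 - \frac{1}{\frac{1727}{8}} \left(- \frac{5161}{8}\right) = 70831 - \frac{8}{1727} \left(- \frac{5161}{8}\right) = 70831 - - \frac{5161}{1727} = 70831 + \frac{5161}{1727} = \frac{122330298}{1727}$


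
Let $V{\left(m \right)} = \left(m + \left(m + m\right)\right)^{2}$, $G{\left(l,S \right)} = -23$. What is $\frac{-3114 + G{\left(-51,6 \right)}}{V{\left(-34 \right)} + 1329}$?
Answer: $- \frac{3137}{11733} \approx -0.26737$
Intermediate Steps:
$V{\left(m \right)} = 9 m^{2}$ ($V{\left(m \right)} = \left(m + 2 m\right)^{2} = \left(3 m\right)^{2} = 9 m^{2}$)
$\frac{-3114 + G{\left(-51,6 \right)}}{V{\left(-34 \right)} + 1329} = \frac{-3114 - 23}{9 \left(-34\right)^{2} + 1329} = - \frac{3137}{9 \cdot 1156 + 1329} = - \frac{3137}{10404 + 1329} = - \frac{3137}{11733}$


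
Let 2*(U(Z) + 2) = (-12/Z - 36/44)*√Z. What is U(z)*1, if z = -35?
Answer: -2 - 183*I*√35/770 ≈ -2.0 - 1.406*I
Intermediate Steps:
U(Z) = -2 + √Z*(-9/11 - 12/Z)/2 (U(Z) = -2 + ((-12/Z - 36/44)*√Z)/2 = -2 + ((-12/Z - 36*1/44)*√Z)/2 = -2 + ((-12/Z - 9/11)*√Z)/2 = -2 + ((-9/11 - 12/Z)*√Z)/2 = -2 + (√Z*(-9/11 - 12/Z))/2 = -2 + √Z*(-9/11 - 12/Z)/2)
U(z)*1 = (-2 - (-6)*I*√35/35 - 9*I*√35/22)*1 = (-2 + 6*I*√35/35 - 9*I*√35/22)*1 = (-2 - 183*I*√35/770)*1 = -2 - 183*I*√35/770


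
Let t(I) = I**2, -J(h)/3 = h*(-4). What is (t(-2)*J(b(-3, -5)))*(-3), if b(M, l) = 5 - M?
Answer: -1152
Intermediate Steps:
J(h) = 12*h (J(h) = -3*h*(-4) = -(-12)*h = 12*h)
(t(-2)*J(b(-3, -5)))*(-3) = ((-2)**2*(12*(5 - 1*(-3))))*(-3) = (4*(12*(5 + 3)))*(-3) = (4*(12*8))*(-3) = (4*96)*(-3) = 384*(-3) = -1152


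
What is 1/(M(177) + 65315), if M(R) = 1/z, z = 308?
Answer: 308/20117021 ≈ 1.5310e-5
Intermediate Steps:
M(R) = 1/308
1/(M(177) + 65315) = 1/(1/308 + 65315) = 1/(20117021/308) = 308/20117021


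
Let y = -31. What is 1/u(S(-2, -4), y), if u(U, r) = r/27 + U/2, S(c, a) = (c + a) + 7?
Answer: -54/35 ≈ -1.5429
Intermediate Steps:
S(c, a) = 7 + a + c (S(c, a) = (a + c) + 7 = 7 + a + c)
u(U, r) = U/2 + r/27 (u(U, r) = r*(1/27) + U*(½) = r/27 + U/2 = U/2 + r/27)
1/u(S(-2, -4), y) = 1/((7 - 4 - 2)/2 + (1/27)*(-31)) = 1/((½)*1 - 31/27) = 1/(½ - 31/27) = 1/(-35/54) = -54/35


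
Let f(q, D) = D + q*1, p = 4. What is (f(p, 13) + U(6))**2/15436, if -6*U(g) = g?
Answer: 64/3859 ≈ 0.016585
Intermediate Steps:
U(g) = -g/6
f(q, D) = D + q
(f(p, 13) + U(6))**2/15436 = ((13 + 4) - 1/6*6)**2/15436 = (17 - 1)**2*(1/15436) = 16**2*(1/15436) = 256*(1/15436) = 64/3859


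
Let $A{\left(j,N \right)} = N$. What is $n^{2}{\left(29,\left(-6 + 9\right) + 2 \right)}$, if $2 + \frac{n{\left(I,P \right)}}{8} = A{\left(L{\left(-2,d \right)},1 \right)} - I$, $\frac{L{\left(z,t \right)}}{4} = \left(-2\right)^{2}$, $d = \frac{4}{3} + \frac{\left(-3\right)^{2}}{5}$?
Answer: $57600$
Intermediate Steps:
$d = \frac{47}{15}$ ($d = 4 \cdot \frac{1}{3} + 9 \cdot \frac{1}{5} = \frac{4}{3} + \frac{9}{5} = \frac{47}{15} \approx 3.1333$)
$L{\left(z,t \right)} = 16$ ($L{\left(z,t \right)} = 4 \left(-2\right)^{2} = 4 \cdot 4 = 16$)
$n{\left(I,P \right)} = -8 - 8 I$ ($n{\left(I,P \right)} = -16 + 8 \left(1 - I\right) = -16 - \left(-8 + 8 I\right) = -8 - 8 I$)
$n^{2}{\left(29,\left(-6 + 9\right) + 2 \right)} = \left(-8 - 232\right)^{2} = \left(-240\right)^{2} = 57600$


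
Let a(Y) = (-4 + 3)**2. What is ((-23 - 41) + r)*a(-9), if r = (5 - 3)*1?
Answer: -62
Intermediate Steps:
r = 2 (r = 2*1 = 2)
a(Y) = 1 (a(Y) = (-1)**2 = 1)
((-23 - 41) + r)*a(-9) = ((-23 - 41) + 2)*1 = (-64 + 2)*1 = -62*1 = -62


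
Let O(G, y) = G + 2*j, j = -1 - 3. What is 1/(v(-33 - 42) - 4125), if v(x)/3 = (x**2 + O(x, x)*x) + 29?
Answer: 1/31512 ≈ 3.1734e-5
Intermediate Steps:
j = -4
O(G, y) = -8 + G (O(G, y) = G + 2*(-4) = G - 8 = -8 + G)
v(x) = 87 + 3*x**2 + 3*x*(-8 + x) (v(x) = 3*((x**2 + (-8 + x)*x) + 29) = 3*((x**2 + x*(-8 + x)) + 29) = 3*(29 + x**2 + x*(-8 + x)) = 87 + 3*x**2 + 3*x*(-8 + x))
1/(v(-33 - 42) - 4125) = 1/((87 - 24*(-33 - 42) + 6*(-33 - 42)**2) - 4125) = 1/((87 - 24*(-75) + 6*(-75)**2) - 4125) = 1/((87 + 1800 + 6*5625) - 4125) = 1/((87 + 1800 + 33750) - 4125) = 1/(35637 - 4125) = 1/31512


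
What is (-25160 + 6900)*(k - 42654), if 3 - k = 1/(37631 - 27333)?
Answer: 4010078590870/5149 ≈ 7.7881e+8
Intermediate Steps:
k = 30893/10298 (k = 3 - 1/(37631 - 27333) = 3 - 1/10298 = 30893/10298 ≈ 2.9999)
(-25160 + 6900)*(k - 42654) = (-25160 + 6900)*(30893/10298 - 42654) = -18260*(-439219999/10298) = 4010078590870/5149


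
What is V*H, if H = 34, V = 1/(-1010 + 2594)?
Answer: 17/792 ≈ 0.021465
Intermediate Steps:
V = 1/1584 ≈ 0.00063131
V*H = (1/1584)*34 = 17/792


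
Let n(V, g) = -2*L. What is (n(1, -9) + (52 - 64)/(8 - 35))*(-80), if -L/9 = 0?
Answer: -320/9 ≈ -35.556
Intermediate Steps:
L = 0 (L = -9*0 = 0)
n(V, g) = 0 (n(V, g) = -2*0 = 0)
(n(1, -9) + (52 - 64)/(8 - 35))*(-80) = (0 + (52 - 64)/(8 - 35))*(-80) = (0 - 12/(-27))*(-80) = (0 - 12*(-1/27))*(-80) = (0 + 4/9)*(-80) = (4/9)*(-80) = -320/9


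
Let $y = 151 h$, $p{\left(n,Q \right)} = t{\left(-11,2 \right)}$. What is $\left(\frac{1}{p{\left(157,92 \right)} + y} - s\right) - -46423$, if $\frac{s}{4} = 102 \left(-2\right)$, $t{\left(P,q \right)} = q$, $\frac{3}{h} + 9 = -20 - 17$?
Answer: $\frac{17053233}{361} \approx 47239.0$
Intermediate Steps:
$h = - \frac{3}{46}$ ($h = \frac{3}{-9 - 37} = \frac{3}{-46} = 3 \left(- \frac{1}{46}\right) = - \frac{3}{46} \approx -0.065217$)
$p{\left(n,Q \right)} = 2$
$y = - \frac{453}{46}$ ($y = 151 \left(- \frac{3}{46}\right) = - \frac{453}{46} \approx -9.8478$)
$s = -816$ ($s = 4 \cdot 102 \left(-2\right) = 4 \left(-204\right) = -816$)
$\left(\frac{1}{p{\left(157,92 \right)} + y} - s\right) - -46423 = \left(\frac{1}{2 - \frac{453}{46}} - -816\right) - -46423 = \left(\frac{1}{- \frac{361}{46}} + 816\right) + 46423 = \left(- \frac{46}{361} + 816\right) + 46423 = \frac{294530}{361} + 46423 = \frac{17053233}{361}$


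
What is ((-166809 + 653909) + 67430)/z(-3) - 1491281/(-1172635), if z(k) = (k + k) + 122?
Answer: 325217137573/68012830 ≈ 4781.7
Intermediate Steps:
z(k) = 122 + 2*k (z(k) = 2*k + 122 = 122 + 2*k)
((-166809 + 653909) + 67430)/z(-3) - 1491281/(-1172635) = ((-166809 + 653909) + 67430)/(122 + 2*(-3)) - 1491281/(-1172635) = (487100 + 67430)/(122 - 6) - 1491281*(-1/1172635) = 554530/116 + 1491281/1172635 = 554530*(1/116) + 1491281/1172635 = 277265/58 + 1491281/1172635 = 325217137573/68012830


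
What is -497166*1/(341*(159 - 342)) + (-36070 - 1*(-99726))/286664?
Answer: 6103829983/745362233 ≈ 8.1891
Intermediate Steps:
-497166*1/(341*(159 - 342)) + (-36070 - 1*(-99726))/286664 = -497166/(341*(-183)) + (-36070 + 99726)*(1/286664) = -497166/(-62403) + 63656*(1/286664) = -497166*(-1/62403) + 7957/35833 = 165722/20801 + 7957/35833 = 6103829983/745362233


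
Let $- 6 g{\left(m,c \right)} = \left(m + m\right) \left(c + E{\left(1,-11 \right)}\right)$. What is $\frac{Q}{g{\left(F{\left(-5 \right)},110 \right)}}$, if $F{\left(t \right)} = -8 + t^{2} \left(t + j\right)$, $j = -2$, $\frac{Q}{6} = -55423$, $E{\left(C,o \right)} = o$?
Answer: $- \frac{110846}{2013} \approx -55.065$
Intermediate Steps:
$Q = -332538$ ($Q = 6 \left(-55423\right) = -332538$)
$F{\left(t \right)} = -8 + t^{2} \left(-2 + t\right)$ ($F{\left(t \right)} = -8 + t^{2} \left(t - 2\right) = -8 + t^{2} \left(-2 + t\right)$)
$g{\left(m,c \right)} = - \frac{m \left(-11 + c\right)}{3}$ ($g{\left(m,c \right)} = - \frac{\left(m + m\right) \left(c - 11\right)}{6} = - \frac{2 m \left(-11 + c\right)}{6} = - \frac{m \left(-11 + c\right)}{3}$)
$\frac{Q}{g{\left(F{\left(-5 \right)},110 \right)}} = - \frac{332538}{\frac{1}{3} \left(-8 + \left(-5\right)^{3} - 2 \left(-5\right)^{2}\right) \left(11 - 110\right)} = - \frac{332538}{\frac{1}{3} \left(-8 - 125 - 50\right) \left(11 - 110\right)} = - \frac{332538}{\frac{1}{3} \left(-8 - 125 - 50\right) \left(-99\right)} = - \frac{332538}{\frac{1}{3} \left(-183\right) \left(-99\right)} = - \frac{332538}{6039} = \left(-332538\right) \frac{1}{6039} = - \frac{110846}{2013}$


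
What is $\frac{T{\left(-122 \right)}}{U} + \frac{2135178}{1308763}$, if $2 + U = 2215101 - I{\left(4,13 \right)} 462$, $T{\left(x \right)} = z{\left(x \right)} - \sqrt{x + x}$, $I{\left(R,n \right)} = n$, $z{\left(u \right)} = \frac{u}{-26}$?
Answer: $\frac{61318567890745}{37585329365467} - \frac{2 i \sqrt{61}}{2209093} \approx 1.6314 - 7.071 \cdot 10^{-6} i$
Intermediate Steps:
$z{\left(u \right)} = - \frac{u}{26}$ ($z{\left(u \right)} = u \left(- \frac{1}{26}\right) = - \frac{u}{26}$)
$T{\left(x \right)} = - \frac{x}{26} - \sqrt{2} \sqrt{x}$ ($T{\left(x \right)} = - \frac{x}{26} - \sqrt{x + x} = - \frac{x}{26} - \sqrt{2 x} = - \frac{x}{26} - \sqrt{2} \sqrt{x}$)
$U = 2209093$ ($U = -2 + \left(2215101 - 13 \cdot 462\right) = -2 + \left(2215101 - 6006\right) = -2 + 2209095 = 2209093$)
$\frac{T{\left(-122 \right)}}{U} + \frac{2135178}{1308763} = \frac{\left(- \frac{1}{26}\right) \left(-122\right) - \sqrt{2} \sqrt{-122}}{2209093} + \frac{2135178}{1308763} = \left(\frac{61}{13} - \sqrt{2} i \sqrt{122}\right) \frac{1}{2209093} + 2135178 \cdot \frac{1}{1308763} = \left(\frac{61}{13} - 2 i \sqrt{61}\right) \frac{1}{2209093} + \frac{2135178}{1308763} = \left(\frac{61}{28718209} - \frac{2 i \sqrt{61}}{2209093}\right) + \frac{2135178}{1308763} = \frac{61318567890745}{37585329365467} - \frac{2 i \sqrt{61}}{2209093}$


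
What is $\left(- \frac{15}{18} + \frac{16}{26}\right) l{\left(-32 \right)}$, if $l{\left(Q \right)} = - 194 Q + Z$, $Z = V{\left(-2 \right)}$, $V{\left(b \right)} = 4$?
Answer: $- \frac{52802}{39} \approx -1353.9$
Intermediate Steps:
$Z = 4$
$l{\left(Q \right)} = 4 - 194 Q$ ($l{\left(Q \right)} = - 194 Q + 4 = 4 - 194 Q$)
$\left(- \frac{15}{18} + \frac{16}{26}\right) l{\left(-32 \right)} = \left(- \frac{15}{18} + \frac{16}{26}\right) \left(4 - -6208\right) = \left(\left(-15\right) \frac{1}{18} + 16 \cdot \frac{1}{26}\right) \left(4 + 6208\right) = \left(- \frac{5}{6} + \frac{8}{13}\right) 6212 = \left(- \frac{17}{78}\right) 6212 = - \frac{52802}{39}$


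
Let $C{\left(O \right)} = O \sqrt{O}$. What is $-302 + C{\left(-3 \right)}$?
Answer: $-302 - 3 i \sqrt{3} \approx -302.0 - 5.1962 i$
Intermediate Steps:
$C{\left(O \right)} = O^{\frac{3}{2}}$
$-302 + C{\left(-3 \right)} = -302 + \left(-3\right)^{\frac{3}{2}} = -302 - 3 i \sqrt{3}$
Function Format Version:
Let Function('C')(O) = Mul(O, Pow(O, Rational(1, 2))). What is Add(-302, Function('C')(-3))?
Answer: Add(-302, Mul(-3, I, Pow(3, Rational(1, 2)))) ≈ Add(-302.00, Mul(-5.1962, I))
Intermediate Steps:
Function('C')(O) = Pow(O, Rational(3, 2))
Add(-302, Function('C')(-3)) = Add(-302, Pow(-3, Rational(3, 2))) = Add(-302, Mul(-3, I, Pow(3, Rational(1, 2))))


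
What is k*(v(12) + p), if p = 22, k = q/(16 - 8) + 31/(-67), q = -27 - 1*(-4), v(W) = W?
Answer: -30413/268 ≈ -113.48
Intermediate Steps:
q = -23 (q = -27 + 4 = -23)
k = -1789/536 (k = -23/(16 - 8) + 31/(-67) = -23/8 + 31*(-1/67) = -23*1/8 - 31/67 = -23/8 - 31/67 = -1789/536 ≈ -3.3377)
k*(v(12) + p) = -1789*(12 + 22)/536 = -1789/536*34 = -30413/268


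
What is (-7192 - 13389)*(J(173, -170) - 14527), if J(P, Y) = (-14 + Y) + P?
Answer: 299206578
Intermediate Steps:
J(P, Y) = -14 + P + Y
(-7192 - 13389)*(J(173, -170) - 14527) = (-7192 - 13389)*((-14 + 173 - 170) - 14527) = -20581*(-11 - 14527) = -20581*(-14538) = 299206578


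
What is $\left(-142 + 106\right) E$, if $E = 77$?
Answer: $-2772$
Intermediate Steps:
$\left(-142 + 106\right) E = \left(-142 + 106\right) 77 = \left(-36\right) 77 = -2772$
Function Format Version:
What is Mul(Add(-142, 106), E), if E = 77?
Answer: -2772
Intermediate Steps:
Mul(Add(-142, 106), E) = Mul(Add(-142, 106), 77) = Mul(-36, 77) = -2772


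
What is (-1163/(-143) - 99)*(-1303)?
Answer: 16931182/143 ≈ 1.1840e+5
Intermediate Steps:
(-1163/(-143) - 99)*(-1303) = (-1163*(-1/143) - 99)*(-1303) = (1163/143 - 99)*(-1303) = -12994/143*(-1303) = 16931182/143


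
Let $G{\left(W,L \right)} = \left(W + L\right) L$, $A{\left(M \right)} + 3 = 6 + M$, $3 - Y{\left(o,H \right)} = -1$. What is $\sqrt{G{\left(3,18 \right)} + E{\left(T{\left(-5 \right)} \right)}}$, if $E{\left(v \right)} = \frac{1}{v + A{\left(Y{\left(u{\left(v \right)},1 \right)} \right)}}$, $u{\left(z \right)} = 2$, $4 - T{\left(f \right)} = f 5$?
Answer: $\frac{\sqrt{13609}}{6} \approx 19.443$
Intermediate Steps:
$T{\left(f \right)} = 4 - 5 f$ ($T{\left(f \right)} = 4 - f 5 = 4 - 5 f$)
$Y{\left(o,H \right)} = 4$ ($Y{\left(o,H \right)} = 3 - -1 = 3 + 1 = 4$)
$A{\left(M \right)} = 3 + M$ ($A{\left(M \right)} = -3 + \left(6 + M\right) = 3 + M$)
$G{\left(W,L \right)} = L \left(L + W\right)$ ($G{\left(W,L \right)} = \left(L + W\right) L = L \left(L + W\right)$)
$E{\left(v \right)} = \frac{1}{7 + v}$ ($E{\left(v \right)} = \frac{1}{v + \left(3 + 4\right)} = \frac{1}{v + 7} = \frac{1}{7 + v}$)
$\sqrt{G{\left(3,18 \right)} + E{\left(T{\left(-5 \right)} \right)}} = \sqrt{18 \left(18 + 3\right) + \frac{1}{7 + \left(4 - -25\right)}} = \sqrt{18 \cdot 21 + \frac{1}{7 + \left(4 + 25\right)}} = \sqrt{378 + \frac{1}{7 + 29}} = \sqrt{378 + \frac{1}{36}} = \sqrt{\frac{13609}{36}} = \frac{\sqrt{13609}}{6}$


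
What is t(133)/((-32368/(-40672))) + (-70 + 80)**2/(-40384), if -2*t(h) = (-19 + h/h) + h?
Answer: -1475732415/20424208 ≈ -72.254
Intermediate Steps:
t(h) = 9 - h/2 (t(h) = -((-19 + h/h) + h)/2 = -((-19 + 1) + h)/2 = -(-18 + h)/2 = 9 - h/2)
t(133)/((-32368/(-40672))) + (-70 + 80)**2/(-40384) = (9 - 1/2*133)/((-32368/(-40672))) + (-70 + 80)**2/(-40384) = (9 - 133/2)/((-32368*(-1/40672))) + 10**2*(-1/40384) = -115/(2*2023/2542) + 100*(-1/40384) = -115/2*2542/2023 - 25/10096 = -146165/2023 - 25/10096 = -1475732415/20424208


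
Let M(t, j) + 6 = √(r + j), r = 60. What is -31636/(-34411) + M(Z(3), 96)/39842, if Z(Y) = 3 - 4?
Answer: 630117523/685501531 + √39/19921 ≈ 0.91952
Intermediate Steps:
Z(Y) = -1
M(t, j) = -6 + √(60 + j)
-31636/(-34411) + M(Z(3), 96)/39842 = -31636/(-34411) + (-6 + √(60 + 96))/39842 = -31636*(-1/34411) + (-6 + √156)*(1/39842) = 31636/34411 + (-6 + 2*√39)*(1/39842) = 31636/34411 + (-3/19921 + √39/19921) = 630117523/685501531 + √39/19921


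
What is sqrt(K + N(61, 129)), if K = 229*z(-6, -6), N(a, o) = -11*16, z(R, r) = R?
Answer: 5*I*sqrt(62) ≈ 39.37*I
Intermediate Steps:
N(a, o) = -176
K = -1374 (K = 229*(-6) = -1374)
sqrt(K + N(61, 129)) = sqrt(-1374 - 176) = sqrt(-1550) = 5*I*sqrt(62)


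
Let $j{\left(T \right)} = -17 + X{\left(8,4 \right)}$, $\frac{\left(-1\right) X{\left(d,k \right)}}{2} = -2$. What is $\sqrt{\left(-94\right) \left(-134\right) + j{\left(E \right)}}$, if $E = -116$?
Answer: $\sqrt{12583} \approx 112.17$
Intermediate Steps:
$X{\left(d,k \right)} = 4$ ($X{\left(d,k \right)} = \left(-2\right) \left(-2\right) = 4$)
$j{\left(T \right)} = -13$ ($j{\left(T \right)} = -17 + 4 = -13$)
$\sqrt{\left(-94\right) \left(-134\right) + j{\left(E \right)}} = \sqrt{\left(-94\right) \left(-134\right) - 13} = \sqrt{12596 - 13} = \sqrt{12583}$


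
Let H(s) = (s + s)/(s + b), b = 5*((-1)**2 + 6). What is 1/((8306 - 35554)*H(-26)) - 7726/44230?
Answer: -5473270213/31334655040 ≈ -0.17467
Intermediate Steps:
b = 35 (b = 5*(1 + 6) = 5*7 = 35)
H(s) = 2*s/(35 + s) (H(s) = (s + s)/(s + 35) = (2*s)/(35 + s) = 2*s/(35 + s))
1/((8306 - 35554)*H(-26)) - 7726/44230 = 1/((8306 - 35554)*((2*(-26)/(35 - 26)))) - 7726/44230 = 1/((-27248)*((2*(-26)/9))) - 7726*1/44230 = -1/(27248*(2*(-26)*(1/9))) - 3863/22115 = -1/(27248*(-52/9)) - 3863/22115 = -1/27248*(-9/52) - 3863/22115 = 9/1416896 - 3863/22115 = -5473270213/31334655040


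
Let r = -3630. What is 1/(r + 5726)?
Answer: 1/2096 ≈ 0.00047710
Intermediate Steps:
1/(r + 5726) = 1/(-3630 + 5726) = 1/2096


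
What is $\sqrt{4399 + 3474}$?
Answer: $\sqrt{7873} \approx 88.73$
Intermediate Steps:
$\sqrt{4399 + 3474} = \sqrt{7873}$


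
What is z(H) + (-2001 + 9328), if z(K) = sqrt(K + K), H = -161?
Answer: 7327 + I*sqrt(322) ≈ 7327.0 + 17.944*I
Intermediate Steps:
z(K) = sqrt(2)*sqrt(K) (z(K) = sqrt(2*K) = sqrt(2)*sqrt(K))
z(H) + (-2001 + 9328) = sqrt(2)*sqrt(-161) + (-2001 + 9328) = sqrt(2)*(I*sqrt(161)) + 7327 = I*sqrt(322) + 7327 = 7327 + I*sqrt(322)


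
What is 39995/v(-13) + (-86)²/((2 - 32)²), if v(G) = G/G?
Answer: 9000724/225 ≈ 40003.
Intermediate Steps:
v(G) = 1
39995/v(-13) + (-86)²/((2 - 32)²) = 39995/1 + (-86)²/((2 - 32)²) = 39995*1 + 7396/((-30)²) = 39995 + 7396/900 = 39995 + 7396*(1/900) = 39995 + 1849/225 = 9000724/225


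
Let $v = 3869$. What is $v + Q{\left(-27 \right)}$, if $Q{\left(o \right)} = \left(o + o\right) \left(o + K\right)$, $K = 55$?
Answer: $2357$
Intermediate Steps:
$Q{\left(o \right)} = 2 o \left(55 + o\right)$ ($Q{\left(o \right)} = \left(o + o\right) \left(o + 55\right) = 2 o \left(55 + o\right)$)
$v + Q{\left(-27 \right)} = 3869 + 2 \left(-27\right) \left(55 - 27\right) = 3869 + 2 \left(-27\right) 28 = 3869 - 1512 = 2357$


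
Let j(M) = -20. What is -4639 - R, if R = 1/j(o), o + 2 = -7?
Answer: -92779/20 ≈ -4639.0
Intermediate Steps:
o = -9 (o = -2 - 7 = -9)
R = -1/20 (R = 1/(-20) = -1/20 ≈ -0.050000)
-4639 - R = -4639 - 1*(-1/20) = -4639 + 1/20 = -92779/20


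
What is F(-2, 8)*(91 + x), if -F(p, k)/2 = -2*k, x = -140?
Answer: -1568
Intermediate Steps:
F(p, k) = 4*k (F(p, k) = -(-4)*k = 4*k)
F(-2, 8)*(91 + x) = (4*8)*(91 - 140) = 32*(-49) = -1568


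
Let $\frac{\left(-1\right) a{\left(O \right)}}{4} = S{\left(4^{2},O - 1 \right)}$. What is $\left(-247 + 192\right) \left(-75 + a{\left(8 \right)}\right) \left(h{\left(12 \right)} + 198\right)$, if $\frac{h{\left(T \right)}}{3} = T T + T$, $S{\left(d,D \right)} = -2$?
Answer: $2454210$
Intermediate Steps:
$a{\left(O \right)} = 8$ ($a{\left(O \right)} = \left(-4\right) \left(-2\right) = 8$)
$h{\left(T \right)} = 3 T + 3 T^{2}$ ($h{\left(T \right)} = 3 \left(T T + T\right) = 3 \left(T^{2} + T\right) = 3 \left(T + T^{2}\right) = 3 T + 3 T^{2}$)
$\left(-247 + 192\right) \left(-75 + a{\left(8 \right)}\right) \left(h{\left(12 \right)} + 198\right) = \left(-247 + 192\right) \left(-75 + 8\right) \left(3 \cdot 12 \left(1 + 12\right) + 198\right) = \left(-55\right) \left(-67\right) \left(3 \cdot 12 \cdot 13 + 198\right) = 3685 \left(468 + 198\right) = 3685 \cdot 666 = 2454210$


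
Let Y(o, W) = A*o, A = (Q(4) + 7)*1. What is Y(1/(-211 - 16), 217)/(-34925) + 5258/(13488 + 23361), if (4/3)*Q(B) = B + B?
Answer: 41685771587/292137950775 ≈ 0.14269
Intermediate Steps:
Q(B) = 3*B/2 (Q(B) = 3*(B + B)/4 = 3*(2*B)/4 = 3*B/2)
A = 13 (A = ((3/2)*4 + 7)*1 = (6 + 7)*1 = 13*1 = 13)
Y(o, W) = 13*o
Y(1/(-211 - 16), 217)/(-34925) + 5258/(13488 + 23361) = (13/(-211 - 16))/(-34925) + 5258/(13488 + 23361) = (13/(-227))*(-1/34925) + 5258/36849 = (13*(-1/227))*(-1/34925) + 5258*(1/36849) = -13/227*(-1/34925) + 5258/36849 = 13/7927975 + 5258/36849 = 41685771587/292137950775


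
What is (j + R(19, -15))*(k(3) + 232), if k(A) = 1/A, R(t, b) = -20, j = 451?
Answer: 300407/3 ≈ 1.0014e+5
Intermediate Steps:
(j + R(19, -15))*(k(3) + 232) = (451 - 20)*(1/3 + 232) = 431*(⅓ + 232) = 431*(697/3) = 300407/3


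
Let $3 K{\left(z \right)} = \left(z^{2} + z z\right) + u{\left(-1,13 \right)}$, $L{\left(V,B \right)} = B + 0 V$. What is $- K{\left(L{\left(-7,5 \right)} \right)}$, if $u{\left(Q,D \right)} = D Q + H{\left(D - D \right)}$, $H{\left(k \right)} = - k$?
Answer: $- \frac{37}{3} \approx -12.333$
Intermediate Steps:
$L{\left(V,B \right)} = B$ ($L{\left(V,B \right)} = B + 0 = B$)
$u{\left(Q,D \right)} = D Q$ ($u{\left(Q,D \right)} = D Q - \left(D - D\right) = D Q - 0 = D Q + 0 = D Q$)
$K{\left(z \right)} = - \frac{13}{3} + \frac{2 z^{2}}{3}$ ($K{\left(z \right)} = \frac{\left(z^{2} + z z\right) + 13 \left(-1\right)}{3} = \frac{\left(z^{2} + z^{2}\right) - 13}{3} = \frac{2 z^{2} - 13}{3} = \frac{-13 + 2 z^{2}}{3} = - \frac{13}{3} + \frac{2 z^{2}}{3}$)
$- K{\left(L{\left(-7,5 \right)} \right)} = - (- \frac{13}{3} + \frac{2 \cdot 5^{2}}{3}) = - (- \frac{13}{3} + \frac{2}{3} \cdot 25) = - (- \frac{13}{3} + \frac{50}{3}) = \left(-1\right) \frac{37}{3} = - \frac{37}{3}$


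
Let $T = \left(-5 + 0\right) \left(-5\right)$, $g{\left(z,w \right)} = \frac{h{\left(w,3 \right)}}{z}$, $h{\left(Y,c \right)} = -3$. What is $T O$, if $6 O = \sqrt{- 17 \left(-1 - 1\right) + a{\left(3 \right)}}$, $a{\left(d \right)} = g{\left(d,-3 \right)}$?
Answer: $\frac{25 \sqrt{33}}{6} \approx 23.936$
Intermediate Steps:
$g{\left(z,w \right)} = - \frac{3}{z}$
$a{\left(d \right)} = - \frac{3}{d}$
$T = 25$ ($T = \left(-5\right) \left(-5\right) = 25$)
$O = \frac{\sqrt{33}}{6}$ ($O = \frac{\sqrt{- 17 \left(-1 - 1\right) - \frac{3}{3}}}{6} = \frac{\sqrt{\left(-17\right) \left(-2\right) - 1}}{6} = \frac{\sqrt{34 - 1}}{6} = \frac{\sqrt{33}}{6} \approx 0.95743$)
$T O = 25 \frac{\sqrt{33}}{6} = \frac{25 \sqrt{33}}{6}$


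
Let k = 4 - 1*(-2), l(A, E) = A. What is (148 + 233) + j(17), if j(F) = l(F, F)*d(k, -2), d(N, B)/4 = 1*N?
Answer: 789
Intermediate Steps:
k = 6 (k = 4 + 2 = 6)
d(N, B) = 4*N (d(N, B) = 4*(1*N) = 4*N)
j(F) = 24*F (j(F) = F*(4*6) = F*24 = 24*F)
(148 + 233) + j(17) = (148 + 233) + 24*17 = 381 + 408 = 789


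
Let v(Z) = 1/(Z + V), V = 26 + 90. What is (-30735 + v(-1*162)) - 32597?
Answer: -2913273/46 ≈ -63332.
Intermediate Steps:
V = 116
v(Z) = 1/(116 + Z) (v(Z) = 1/(Z + 116) = 1/(116 + Z))
(-30735 + v(-1*162)) - 32597 = (-30735 + 1/(116 - 1*162)) - 32597 = (-30735 + 1/(116 - 162)) - 32597 = (-30735 + 1/(-46)) - 32597 = (-30735 - 1/46) - 32597 = -1413811/46 - 32597 = -2913273/46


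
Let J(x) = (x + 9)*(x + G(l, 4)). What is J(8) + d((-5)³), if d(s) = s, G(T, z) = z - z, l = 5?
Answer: 11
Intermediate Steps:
G(T, z) = 0
J(x) = x*(9 + x) (J(x) = (x + 9)*(x + 0) = (9 + x)*x = x*(9 + x))
J(8) + d((-5)³) = 8*(9 + 8) + (-5)³ = 8*17 - 125 = 136 - 125 = 11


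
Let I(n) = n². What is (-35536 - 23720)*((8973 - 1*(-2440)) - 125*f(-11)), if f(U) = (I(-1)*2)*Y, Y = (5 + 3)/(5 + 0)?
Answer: -652586328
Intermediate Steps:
Y = 8/5 ≈ 1.6000
f(U) = 16/5 (f(U) = ((-1)²*2)*(8/5) = (1*2)*(8/5) = 2*(8/5) = 16/5)
(-35536 - 23720)*((8973 - 1*(-2440)) - 125*f(-11)) = (-35536 - 23720)*((8973 - 1*(-2440)) - 125*16/5) = -59256*((8973 + 2440) - 400) = -59256*(11413 - 400) = -59256*11013 = -652586328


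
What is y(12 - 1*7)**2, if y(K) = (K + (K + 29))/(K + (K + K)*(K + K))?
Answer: 169/1225 ≈ 0.13796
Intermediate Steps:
y(K) = (29 + 2*K)/(K + 4*K**2) (y(K) = (K + (29 + K))/(K + (2*K)*(2*K)) = (29 + 2*K)/(K + 4*K**2))
y(12 - 1*7)**2 = ((29 + 2*(12 - 1*7))/((12 - 1*7)*(1 + 4*(12 - 1*7))))**2 = ((29 + 2*(12 - 7))/((12 - 7)*(1 + 4*(12 - 7))))**2 = ((29 + 2*5)/(5*(1 + 4*5)))**2 = ((29 + 10)/(5*(1 + 20)))**2 = ((1/5)*39/21)**2 = ((1/5)*(1/21)*39)**2 = (13/35)**2 = 169/1225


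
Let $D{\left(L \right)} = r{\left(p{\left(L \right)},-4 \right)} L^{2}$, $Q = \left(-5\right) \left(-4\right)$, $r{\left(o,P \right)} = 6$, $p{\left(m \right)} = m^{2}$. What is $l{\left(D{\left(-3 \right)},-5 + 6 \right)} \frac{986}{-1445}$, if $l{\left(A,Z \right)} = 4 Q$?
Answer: $- \frac{928}{17} \approx -54.588$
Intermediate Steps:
$Q = 20$
$D{\left(L \right)} = 6 L^{2}$
$l{\left(A,Z \right)} = 80$ ($l{\left(A,Z \right)} = 4 \cdot 20 = 80$)
$l{\left(D{\left(-3 \right)},-5 + 6 \right)} \frac{986}{-1445} = 80 \frac{986}{-1445} = 80 \cdot 986 \left(- \frac{1}{1445}\right) = 80 \left(- \frac{58}{85}\right) = - \frac{928}{17}$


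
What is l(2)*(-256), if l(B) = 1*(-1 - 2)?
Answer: 768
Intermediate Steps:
l(B) = -3 (l(B) = 1*(-3) = -3)
l(2)*(-256) = -3*(-256) = 768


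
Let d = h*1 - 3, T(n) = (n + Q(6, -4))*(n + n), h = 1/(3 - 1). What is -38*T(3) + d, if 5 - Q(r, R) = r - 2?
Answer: -1829/2 ≈ -914.50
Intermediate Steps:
Q(r, R) = 7 - r (Q(r, R) = 5 - (r - 2) = 5 - (-2 + r) = 5 + (2 - r) = 7 - r)
h = ½ (h = 1/2 = ½ ≈ 0.50000)
T(n) = 2*n*(1 + n) (T(n) = (n + (7 - 1*6))*(n + n) = (n + (7 - 6))*(2*n) = (n + 1)*(2*n) = (1 + n)*(2*n) = 2*n*(1 + n))
d = -5/2 (d = (½)*1 - 3 = ½ - 3 = -5/2 ≈ -2.5000)
-38*T(3) + d = -76*3*(1 + 3) - 5/2 = -76*3*4 - 5/2 = -38*24 - 5/2 = -912 - 5/2 = -1829/2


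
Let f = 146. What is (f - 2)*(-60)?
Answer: -8640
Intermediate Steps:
(f - 2)*(-60) = (146 - 2)*(-60) = 144*(-60) = -8640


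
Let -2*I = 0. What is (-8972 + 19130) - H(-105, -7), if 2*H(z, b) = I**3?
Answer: 10158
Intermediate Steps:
I = 0 (I = -1/2*0 = 0)
H(z, b) = 0 (H(z, b) = (1/2)*0**3 = (1/2)*0 = 0)
(-8972 + 19130) - H(-105, -7) = (-8972 + 19130) - 1*0 = 10158 + 0 = 10158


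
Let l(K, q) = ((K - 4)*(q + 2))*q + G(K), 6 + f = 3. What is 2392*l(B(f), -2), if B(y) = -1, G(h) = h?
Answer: -2392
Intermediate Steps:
f = -3 (f = -6 + 3 = -3)
l(K, q) = K + q*(-4 + K)*(2 + q) (l(K, q) = ((K - 4)*(q + 2))*q + K = ((-4 + K)*(2 + q))*q + K = q*(-4 + K)*(2 + q) + K = K + q*(-4 + K)*(2 + q))
2392*l(B(f), -2) = 2392*(-1 - 8*(-2) - 4*(-2)**2 - 1*(-2)**2 + 2*(-1)*(-2)) = 2392*(-1 + 16 - 4*4 - 1*4 + 4) = 2392*(-1 + 16 - 16 - 4 + 4) = 2392*(-1) = -2392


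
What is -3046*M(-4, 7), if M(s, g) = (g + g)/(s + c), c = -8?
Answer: 10661/3 ≈ 3553.7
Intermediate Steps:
M(s, g) = 2*g/(-8 + s) (M(s, g) = (g + g)/(s - 8) = (2*g)/(-8 + s) = 2*g/(-8 + s))
-3046*M(-4, 7) = -6092*7/(-8 - 4) = -6092*7/(-12) = -6092*7*(-1)/12 = -3046*(-7/6) = 10661/3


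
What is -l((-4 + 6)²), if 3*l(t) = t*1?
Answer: -4/3 ≈ -1.3333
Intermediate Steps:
l(t) = t/3 (l(t) = (t*1)/3 = t/3)
-l((-4 + 6)²) = -(-4 + 6)²/3 = -2²/3 = -4/3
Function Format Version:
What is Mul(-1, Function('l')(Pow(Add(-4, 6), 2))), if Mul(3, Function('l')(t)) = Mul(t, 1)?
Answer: Rational(-4, 3) ≈ -1.3333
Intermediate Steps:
Function('l')(t) = Mul(Rational(1, 3), t) (Function('l')(t) = Mul(Rational(1, 3), Mul(t, 1)) = Mul(Rational(1, 3), t))
Mul(-1, Function('l')(Pow(Add(-4, 6), 2))) = Mul(-1, Mul(Rational(1, 3), Pow(Add(-4, 6), 2))) = Mul(-1, Mul(Rational(1, 3), Pow(2, 2))) = Mul(-1, Mul(Rational(1, 3), 4)) = Mul(-1, Rational(4, 3)) = Rational(-4, 3)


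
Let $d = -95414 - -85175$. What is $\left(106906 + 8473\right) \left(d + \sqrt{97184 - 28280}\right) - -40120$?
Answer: $-1181325461 + 692274 \sqrt{1914} \approx -1.151 \cdot 10^{9}$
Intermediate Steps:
$d = -10239$ ($d = -95414 + 85175 = -10239$)
$\left(106906 + 8473\right) \left(d + \sqrt{97184 - 28280}\right) - -40120 = \left(106906 + 8473\right) \left(-10239 + \sqrt{97184 - 28280}\right) - -40120 = 115379 \left(-10239 + \sqrt{68904}\right) + 40120 = 115379 \left(-10239 + 6 \sqrt{1914}\right) + 40120 = \left(-1181365581 + 692274 \sqrt{1914}\right) + 40120 = -1181325461 + 692274 \sqrt{1914}$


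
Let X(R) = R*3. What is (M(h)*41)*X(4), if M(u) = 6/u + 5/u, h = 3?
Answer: 1804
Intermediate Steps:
X(R) = 3*R
M(u) = 11/u
(M(h)*41)*X(4) = ((11/3)*41)*(3*4) = ((11*(1/3))*41)*12 = ((11/3)*41)*12 = (451/3)*12 = 1804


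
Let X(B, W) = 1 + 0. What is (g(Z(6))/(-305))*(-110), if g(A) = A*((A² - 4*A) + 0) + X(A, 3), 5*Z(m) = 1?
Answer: 2332/7625 ≈ 0.30584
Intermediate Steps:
Z(m) = ⅕ (Z(m) = (⅕)*1 = ⅕)
X(B, W) = 1
g(A) = 1 + A*(A² - 4*A) (g(A) = A*((A² - 4*A) + 0) + 1 = A*(A² - 4*A) + 1 = 1 + A*(A² - 4*A))
(g(Z(6))/(-305))*(-110) = ((1 + (⅕)³ - 4*(⅕)²)/(-305))*(-110) = ((1 + 1/125 - 4*1/25)*(-1/305))*(-110) = ((1 + 1/125 - 4/25)*(-1/305))*(-110) = ((106/125)*(-1/305))*(-110) = -106/38125*(-110) = 2332/7625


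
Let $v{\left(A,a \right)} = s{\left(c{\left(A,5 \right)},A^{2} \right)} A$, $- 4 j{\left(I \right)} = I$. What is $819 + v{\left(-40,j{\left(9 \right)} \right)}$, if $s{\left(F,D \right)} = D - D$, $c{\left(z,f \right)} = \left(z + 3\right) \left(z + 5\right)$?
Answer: $819$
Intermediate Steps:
$j{\left(I \right)} = - \frac{I}{4}$
$c{\left(z,f \right)} = \left(3 + z\right) \left(5 + z\right)$
$s{\left(F,D \right)} = 0$
$v{\left(A,a \right)} = 0$ ($v{\left(A,a \right)} = 0 A = 0$)
$819 + v{\left(-40,j{\left(9 \right)} \right)} = 819 + 0 = 819$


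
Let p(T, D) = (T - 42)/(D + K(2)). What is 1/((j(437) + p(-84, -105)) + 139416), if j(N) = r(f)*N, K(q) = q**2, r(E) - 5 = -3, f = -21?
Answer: 101/14169416 ≈ 7.1280e-6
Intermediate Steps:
r(E) = 2 (r(E) = 5 - 3 = 2)
j(N) = 2*N
p(T, D) = (-42 + T)/(4 + D) (p(T, D) = (T - 42)/(D + 2**2) = (-42 + T)/(D + 4) = (-42 + T)/(4 + D))
1/((j(437) + p(-84, -105)) + 139416) = 1/((2*437 + (-42 - 84)/(4 - 105)) + 139416) = 1/((874 - 126/(-101)) + 139416) = 1/((874 - 1/101*(-126)) + 139416) = 1/((874 + 126/101) + 139416) = 1/(88400/101 + 139416) = 1/(14169416/101) = 101/14169416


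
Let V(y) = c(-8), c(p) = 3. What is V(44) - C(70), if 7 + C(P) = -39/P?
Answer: 739/70 ≈ 10.557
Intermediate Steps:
C(P) = -7 - 39/P
V(y) = 3
V(44) - C(70) = 3 - (-7 - 39/70) = 3 - 1*(-529/70) = 3 + 529/70 = 739/70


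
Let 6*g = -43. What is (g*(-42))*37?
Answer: 11137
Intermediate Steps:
g = -43/6 (g = (⅙)*(-43) = -43/6 ≈ -7.1667)
(g*(-42))*37 = -43/6*(-42)*37 = 301*37 = 11137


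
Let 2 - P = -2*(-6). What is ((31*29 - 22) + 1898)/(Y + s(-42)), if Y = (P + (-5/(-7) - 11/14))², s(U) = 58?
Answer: 543900/31249 ≈ 17.405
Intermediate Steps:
P = -10 (P = 2 - (-2)*(-6) = 2 - 1*12 = 2 - 12 = -10)
Y = 19881/196 (Y = (-10 + (-5/(-7) - 11/14))² = (-10 + (-5*(-⅐) - 11*1/14))² = (-10 + (5/7 - 11/14))² = (-10 - 1/14)² = (-141/14)² = 19881/196 ≈ 101.43)
((31*29 - 22) + 1898)/(Y + s(-42)) = ((31*29 - 22) + 1898)/(19881/196 + 58) = ((899 - 22) + 1898)/(31249/196) = (877 + 1898)*(196/31249) = 2775*(196/31249) = 543900/31249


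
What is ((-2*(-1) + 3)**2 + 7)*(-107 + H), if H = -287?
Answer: -12608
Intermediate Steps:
((-2*(-1) + 3)**2 + 7)*(-107 + H) = ((-2*(-1) + 3)**2 + 7)*(-107 - 287) = ((2 + 3)**2 + 7)*(-394) = (5**2 + 7)*(-394) = (25 + 7)*(-394) = 32*(-394) = -12608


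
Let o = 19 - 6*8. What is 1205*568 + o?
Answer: 684411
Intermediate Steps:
o = -29 (o = 19 - 48 = -29)
1205*568 + o = 1205*568 - 29 = 684440 - 29 = 684411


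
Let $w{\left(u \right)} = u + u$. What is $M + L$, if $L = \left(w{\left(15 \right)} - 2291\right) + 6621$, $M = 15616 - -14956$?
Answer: $34932$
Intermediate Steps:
$w{\left(u \right)} = 2 u$
$M = 30572$ ($M = 15616 + 14956 = 30572$)
$L = 4360$ ($L = \left(2 \cdot 15 - 2291\right) + 6621 = \left(30 - 2291\right) + 6621 = -2261 + 6621 = 4360$)
$M + L = 30572 + 4360 = 34932$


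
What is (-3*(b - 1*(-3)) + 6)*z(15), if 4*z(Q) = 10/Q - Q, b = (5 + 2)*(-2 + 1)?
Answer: -129/2 ≈ -64.500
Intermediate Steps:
b = -7 (b = 7*(-1) = -7)
z(Q) = -Q/4 + 5/(2*Q) (z(Q) = (10/Q - Q)/4 = (-Q + 10/Q)/4 = -Q/4 + 5/(2*Q))
(-3*(b - 1*(-3)) + 6)*z(15) = (-3*(-7 - 1*(-3)) + 6)*((1/4)*(10 - 1*15**2)/15) = (-3*(-7 + 3) + 6)*((1/4)*(1/15)*(10 - 1*225)) = (-3*(-4) + 6)*((1/4)*(1/15)*(10 - 225)) = (12 + 6)*((1/4)*(1/15)*(-215)) = 18*(-43/12) = -129/2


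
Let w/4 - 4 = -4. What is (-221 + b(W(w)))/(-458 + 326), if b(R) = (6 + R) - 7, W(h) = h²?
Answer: 37/22 ≈ 1.6818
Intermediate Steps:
w = 0 (w = 16 + 4*(-4) = 16 - 16 = 0)
b(R) = -1 + R
(-221 + b(W(w)))/(-458 + 326) = (-221 + (-1 + 0²))/(-458 + 326) = (-221 + (-1 + 0))/(-132) = (-221 - 1)*(-1/132) = -222*(-1/132) = 37/22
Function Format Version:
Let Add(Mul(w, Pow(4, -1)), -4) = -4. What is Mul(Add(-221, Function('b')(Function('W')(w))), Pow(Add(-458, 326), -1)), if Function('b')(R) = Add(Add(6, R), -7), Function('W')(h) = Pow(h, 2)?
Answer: Rational(37, 22) ≈ 1.6818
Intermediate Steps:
w = 0 (w = Add(16, Mul(4, -4)) = Add(16, -16) = 0)
Function('b')(R) = Add(-1, R)
Mul(Add(-221, Function('b')(Function('W')(w))), Pow(Add(-458, 326), -1)) = Mul(Add(-221, Add(-1, Pow(0, 2))), Pow(Add(-458, 326), -1)) = Mul(Add(-221, Add(-1, 0)), Pow(-132, -1)) = Mul(Add(-221, -1), Rational(-1, 132)) = Mul(-222, Rational(-1, 132)) = Rational(37, 22)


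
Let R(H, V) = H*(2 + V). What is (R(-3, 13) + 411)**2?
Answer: 133956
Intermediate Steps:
(R(-3, 13) + 411)**2 = (-3*(2 + 13) + 411)**2 = (-3*15 + 411)**2 = (-45 + 411)**2 = 366**2 = 133956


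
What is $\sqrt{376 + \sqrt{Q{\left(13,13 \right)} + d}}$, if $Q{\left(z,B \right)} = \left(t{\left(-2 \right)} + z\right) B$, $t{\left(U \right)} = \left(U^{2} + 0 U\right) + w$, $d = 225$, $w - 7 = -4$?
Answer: $\sqrt{376 + \sqrt{485}} \approx 19.951$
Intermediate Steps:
$w = 3$ ($w = 7 - 4 = 3$)
$t{\left(U \right)} = 3 + U^{2}$ ($t{\left(U \right)} = \left(U^{2} + 0 U\right) + 3 = \left(U^{2} + 0\right) + 3 = U^{2} + 3 = 3 + U^{2}$)
$Q{\left(z,B \right)} = B \left(7 + z\right)$ ($Q{\left(z,B \right)} = \left(\left(3 + \left(-2\right)^{2}\right) + z\right) B = \left(\left(3 + 4\right) + z\right) B = \left(7 + z\right) B = B \left(7 + z\right)$)
$\sqrt{376 + \sqrt{Q{\left(13,13 \right)} + d}} = \sqrt{376 + \sqrt{13 \left(7 + 13\right) + 225}} = \sqrt{376 + \sqrt{13 \cdot 20 + 225}} = \sqrt{376 + \sqrt{260 + 225}} = \sqrt{376 + \sqrt{485}}$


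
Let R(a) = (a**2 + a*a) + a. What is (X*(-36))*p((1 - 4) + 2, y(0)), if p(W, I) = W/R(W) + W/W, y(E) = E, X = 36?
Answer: 0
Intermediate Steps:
R(a) = a + 2*a**2 (R(a) = (a**2 + a**2) + a = 2*a**2 + a = a + 2*a**2)
p(W, I) = 1 + 1/(1 + 2*W) (p(W, I) = W/((W*(1 + 2*W))) + W/W = W*(1/(W*(1 + 2*W))) + 1 = 1/(1 + 2*W) + 1 = 1 + 1/(1 + 2*W))
(X*(-36))*p((1 - 4) + 2, y(0)) = (36*(-36))*(2*(1 + ((1 - 4) + 2))/(1 + 2*((1 - 4) + 2))) = -2592*(1 + (-3 + 2))/(1 + 2*(-3 + 2)) = -2592*(1 - 1)/(1 + 2*(-1)) = -2592*0/(1 - 2) = -2592*0/(-1) = -2592*(-1)*0 = -1296*0 = 0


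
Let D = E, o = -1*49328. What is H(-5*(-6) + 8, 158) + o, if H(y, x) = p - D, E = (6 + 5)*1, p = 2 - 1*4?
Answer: -49341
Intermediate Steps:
p = -2 (p = 2 - 4 = -2)
E = 11 (E = 11*1 = 11)
o = -49328
D = 11
H(y, x) = -13 (H(y, x) = -2 - 1*11 = -2 - 11 = -13)
H(-5*(-6) + 8, 158) + o = -13 - 49328 = -49341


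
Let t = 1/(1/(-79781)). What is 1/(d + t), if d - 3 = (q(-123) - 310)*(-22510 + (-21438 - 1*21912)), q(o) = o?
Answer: 1/28437602 ≈ 3.5165e-8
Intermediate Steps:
t = -79781 (t = 1/(-1/79781) = -79781)
d = 28517383 (d = 3 + (-123 - 310)*(-22510 + (-21438 - 1*21912)) = 3 - 433*(-22510 + (-21438 - 21912)) = 3 - 433*(-22510 - 43350) = 3 - 433*(-65860) = 3 + 28517380 = 28517383)
1/(d + t) = 1/(28517383 - 79781) = 1/28437602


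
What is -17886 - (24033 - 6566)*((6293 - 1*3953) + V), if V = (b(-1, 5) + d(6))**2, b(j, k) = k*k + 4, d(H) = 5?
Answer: -61082518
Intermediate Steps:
b(j, k) = 4 + k**2 (b(j, k) = k**2 + 4 = 4 + k**2)
V = 1156 (V = ((4 + 5**2) + 5)**2 = ((4 + 25) + 5)**2 = (29 + 5)**2 = 34**2 = 1156)
-17886 - (24033 - 6566)*((6293 - 1*3953) + V) = -17886 - (24033 - 6566)*((6293 - 1*3953) + 1156) = -17886 - 17467*((6293 - 3953) + 1156) = -17886 - 17467*(2340 + 1156) = -17886 - 17467*3496 = -17886 - 1*61064632 = -17886 - 61064632 = -61082518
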